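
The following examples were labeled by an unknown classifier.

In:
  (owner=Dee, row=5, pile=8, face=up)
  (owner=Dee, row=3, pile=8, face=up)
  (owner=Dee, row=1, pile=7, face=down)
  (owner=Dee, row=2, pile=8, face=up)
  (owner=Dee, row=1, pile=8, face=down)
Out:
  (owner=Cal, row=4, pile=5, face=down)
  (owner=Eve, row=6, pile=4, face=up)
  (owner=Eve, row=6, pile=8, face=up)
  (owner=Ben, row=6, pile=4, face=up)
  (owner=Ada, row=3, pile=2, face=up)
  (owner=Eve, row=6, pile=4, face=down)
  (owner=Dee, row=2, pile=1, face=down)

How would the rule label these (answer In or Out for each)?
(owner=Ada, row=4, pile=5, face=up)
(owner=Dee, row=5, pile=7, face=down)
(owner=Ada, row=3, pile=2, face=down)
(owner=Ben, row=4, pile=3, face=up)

Out, In, Out, Out

The common property of the 'In' items is: owner is Dee AND pile ≥ 2. No 'Out' item has it.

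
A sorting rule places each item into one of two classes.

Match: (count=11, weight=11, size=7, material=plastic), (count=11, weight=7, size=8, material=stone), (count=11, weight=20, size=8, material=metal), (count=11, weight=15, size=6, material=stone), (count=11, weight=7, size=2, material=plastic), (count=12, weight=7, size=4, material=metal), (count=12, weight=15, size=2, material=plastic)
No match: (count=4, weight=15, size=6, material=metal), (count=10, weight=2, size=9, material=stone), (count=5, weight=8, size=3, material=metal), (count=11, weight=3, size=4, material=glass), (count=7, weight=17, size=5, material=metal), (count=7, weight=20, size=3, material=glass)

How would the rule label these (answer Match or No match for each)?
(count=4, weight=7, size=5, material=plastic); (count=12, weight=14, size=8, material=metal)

The pattern is that an item is 'Match' exactly when: count ≥ 10 AND weight ≥ 7.
(count=4, weight=7, size=5, material=plastic): No match (count = 4, weight = 7).
(count=12, weight=14, size=8, material=metal): Match (count = 12, weight = 14).

No match, Match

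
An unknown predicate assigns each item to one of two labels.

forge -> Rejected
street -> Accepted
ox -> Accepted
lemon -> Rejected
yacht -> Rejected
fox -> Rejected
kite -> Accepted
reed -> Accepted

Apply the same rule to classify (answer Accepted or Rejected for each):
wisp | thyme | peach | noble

'Accepted' ⟺ even length.
Accepted: wisp, since length 4.
Rejected: thyme, since length 5.
Rejected: peach, since length 5.
Rejected: noble, since length 5.

Accepted, Rejected, Rejected, Rejected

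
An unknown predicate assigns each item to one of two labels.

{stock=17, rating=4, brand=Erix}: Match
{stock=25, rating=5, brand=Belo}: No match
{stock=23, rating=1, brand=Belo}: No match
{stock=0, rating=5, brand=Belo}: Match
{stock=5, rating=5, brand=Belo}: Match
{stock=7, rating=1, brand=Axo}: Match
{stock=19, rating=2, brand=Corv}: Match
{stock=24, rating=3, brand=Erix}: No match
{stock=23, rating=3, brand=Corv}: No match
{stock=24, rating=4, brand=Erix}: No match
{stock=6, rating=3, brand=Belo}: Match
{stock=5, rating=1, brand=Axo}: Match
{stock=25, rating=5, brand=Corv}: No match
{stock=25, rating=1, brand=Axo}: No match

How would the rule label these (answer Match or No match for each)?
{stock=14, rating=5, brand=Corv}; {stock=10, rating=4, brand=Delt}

Rule: stock ≤ 19. This holds for each 'Match' example and fails for each 'No match' one.

Match, Match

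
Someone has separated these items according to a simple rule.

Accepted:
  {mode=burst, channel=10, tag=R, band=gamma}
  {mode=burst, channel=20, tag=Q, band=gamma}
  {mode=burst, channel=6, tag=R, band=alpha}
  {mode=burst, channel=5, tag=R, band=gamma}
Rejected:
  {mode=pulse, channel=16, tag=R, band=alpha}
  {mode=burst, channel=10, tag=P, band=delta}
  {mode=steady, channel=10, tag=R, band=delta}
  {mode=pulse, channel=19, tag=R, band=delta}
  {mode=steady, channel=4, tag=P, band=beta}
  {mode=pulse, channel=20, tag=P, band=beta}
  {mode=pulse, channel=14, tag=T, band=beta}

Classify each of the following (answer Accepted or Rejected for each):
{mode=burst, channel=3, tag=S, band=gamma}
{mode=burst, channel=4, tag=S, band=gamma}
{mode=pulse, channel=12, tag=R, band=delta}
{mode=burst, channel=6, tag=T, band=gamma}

A rule that fits every label: band is gamma OR channel = 6 — true of each 'Accepted' example, false of each 'Rejected' one.
{mode=burst, channel=3, tag=S, band=gamma}: band is gamma, channel = 3 — qualifies, so Accepted.
{mode=burst, channel=4, tag=S, band=gamma}: band is gamma, channel = 4 — qualifies, so Accepted.
{mode=pulse, channel=12, tag=R, band=delta}: band is delta, channel = 12 — does not fit, so Rejected.
{mode=burst, channel=6, tag=T, band=gamma}: band is gamma, channel = 6 — qualifies, so Accepted.

Accepted, Accepted, Rejected, Accepted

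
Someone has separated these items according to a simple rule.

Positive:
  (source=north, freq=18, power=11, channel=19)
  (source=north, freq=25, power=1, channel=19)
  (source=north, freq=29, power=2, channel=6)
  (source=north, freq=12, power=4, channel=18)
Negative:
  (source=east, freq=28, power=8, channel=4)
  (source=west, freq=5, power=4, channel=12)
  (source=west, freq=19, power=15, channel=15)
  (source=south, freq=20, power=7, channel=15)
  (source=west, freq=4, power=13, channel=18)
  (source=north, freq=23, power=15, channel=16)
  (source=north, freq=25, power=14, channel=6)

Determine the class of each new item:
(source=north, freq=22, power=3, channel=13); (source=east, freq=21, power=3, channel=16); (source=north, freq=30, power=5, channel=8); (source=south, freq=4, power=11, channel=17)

Every 'Positive' example satisfies: source is north AND power ≤ 11. None of the 'Negative' examples do.
(source=north, freq=22, power=3, channel=13): source is north, power = 3, matches → Positive. (source=east, freq=21, power=3, channel=16): source is east, power = 3, does not fit → Negative. (source=north, freq=30, power=5, channel=8): source is north, power = 5, matches → Positive. (source=south, freq=4, power=11, channel=17): source is south, power = 11, does not fit → Negative.

Positive, Negative, Positive, Negative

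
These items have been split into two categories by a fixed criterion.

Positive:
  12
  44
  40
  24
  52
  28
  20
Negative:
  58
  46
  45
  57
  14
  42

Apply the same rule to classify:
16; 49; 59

Positive, Negative, Negative

A rule that fits every label: multiple of 4 — true of each 'Positive' example, false of each 'Negative' one.
Positive: 16, since 16 = 4·4.
Negative: 49, since 49 = 4·12 + 1.
Negative: 59, since 59 = 4·14 + 3.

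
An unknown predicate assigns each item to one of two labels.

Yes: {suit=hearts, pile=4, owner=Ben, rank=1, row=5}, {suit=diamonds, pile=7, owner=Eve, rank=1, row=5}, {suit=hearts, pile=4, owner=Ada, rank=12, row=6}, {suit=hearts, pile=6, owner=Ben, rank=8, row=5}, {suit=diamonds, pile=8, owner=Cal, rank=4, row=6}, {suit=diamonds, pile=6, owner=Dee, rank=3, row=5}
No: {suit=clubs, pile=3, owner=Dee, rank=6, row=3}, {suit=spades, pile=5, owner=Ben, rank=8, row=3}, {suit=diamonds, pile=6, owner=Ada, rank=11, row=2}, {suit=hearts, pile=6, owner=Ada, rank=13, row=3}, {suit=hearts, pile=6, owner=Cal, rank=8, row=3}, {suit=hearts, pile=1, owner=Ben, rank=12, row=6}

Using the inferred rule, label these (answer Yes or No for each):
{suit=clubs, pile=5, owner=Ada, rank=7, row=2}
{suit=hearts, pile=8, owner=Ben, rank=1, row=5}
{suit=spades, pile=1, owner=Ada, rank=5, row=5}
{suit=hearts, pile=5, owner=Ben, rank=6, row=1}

No, Yes, No, No

The rule appears to be: pile ≥ 3 AND row ≥ 5.
{suit=clubs, pile=5, owner=Ada, rank=7, row=2} → pile = 5, row = 2 → No.
{suit=hearts, pile=8, owner=Ben, rank=1, row=5} → pile = 8, row = 5 → Yes.
{suit=spades, pile=1, owner=Ada, rank=5, row=5} → pile = 1, row = 5 → No.
{suit=hearts, pile=5, owner=Ben, rank=6, row=1} → pile = 5, row = 1 → No.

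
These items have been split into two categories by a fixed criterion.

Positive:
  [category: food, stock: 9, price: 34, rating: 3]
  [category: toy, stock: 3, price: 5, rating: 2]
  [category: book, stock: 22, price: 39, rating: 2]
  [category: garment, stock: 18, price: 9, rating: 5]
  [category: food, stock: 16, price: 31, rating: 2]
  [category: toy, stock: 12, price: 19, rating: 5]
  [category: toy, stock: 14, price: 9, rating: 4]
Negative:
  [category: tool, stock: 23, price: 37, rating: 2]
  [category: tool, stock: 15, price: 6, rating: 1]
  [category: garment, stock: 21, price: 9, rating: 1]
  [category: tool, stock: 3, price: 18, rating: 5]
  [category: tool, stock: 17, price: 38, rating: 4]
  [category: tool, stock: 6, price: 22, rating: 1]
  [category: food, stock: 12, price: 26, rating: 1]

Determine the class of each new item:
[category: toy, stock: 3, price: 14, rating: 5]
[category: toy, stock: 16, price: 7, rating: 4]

Positive, Positive

The distinguishing property — category is not tool AND rating ≥ 2 — holds for all the 'Positive' cases and none of the 'Negative' cases.
[category: toy, stock: 3, price: 14, rating: 5] → category is toy, rating = 5 → Positive.
[category: toy, stock: 16, price: 7, rating: 4] → category is toy, rating = 4 → Positive.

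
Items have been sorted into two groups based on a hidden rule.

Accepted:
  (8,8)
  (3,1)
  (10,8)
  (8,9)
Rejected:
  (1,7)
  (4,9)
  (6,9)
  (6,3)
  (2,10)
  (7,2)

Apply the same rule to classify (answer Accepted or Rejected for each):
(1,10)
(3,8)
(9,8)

All 'Accepted' examples share one property — |first − second| ≤ 2 — and every 'Rejected' example lacks it.
(1,10) — |1−10| = 9, hence Rejected.
(3,8) — |3−8| = 5, hence Rejected.
(9,8) — |9−8| = 1, hence Accepted.

Rejected, Rejected, Accepted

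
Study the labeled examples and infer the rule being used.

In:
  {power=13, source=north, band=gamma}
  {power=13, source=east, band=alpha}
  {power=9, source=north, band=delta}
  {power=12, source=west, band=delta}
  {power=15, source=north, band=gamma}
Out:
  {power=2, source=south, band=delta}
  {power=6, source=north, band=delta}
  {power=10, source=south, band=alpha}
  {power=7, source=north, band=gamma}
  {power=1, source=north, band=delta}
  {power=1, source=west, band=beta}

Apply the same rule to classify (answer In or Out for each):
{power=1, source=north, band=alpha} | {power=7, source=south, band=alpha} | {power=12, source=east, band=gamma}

The rule appears to be: power = 9 OR power ≥ 12.
{power=1, source=north, band=alpha}: power = 1 — doesn't qualify, so Out. {power=7, source=south, band=alpha}: power = 7 — doesn't qualify, so Out. {power=12, source=east, band=gamma}: power = 12 — satisfies this, so In.

Out, Out, In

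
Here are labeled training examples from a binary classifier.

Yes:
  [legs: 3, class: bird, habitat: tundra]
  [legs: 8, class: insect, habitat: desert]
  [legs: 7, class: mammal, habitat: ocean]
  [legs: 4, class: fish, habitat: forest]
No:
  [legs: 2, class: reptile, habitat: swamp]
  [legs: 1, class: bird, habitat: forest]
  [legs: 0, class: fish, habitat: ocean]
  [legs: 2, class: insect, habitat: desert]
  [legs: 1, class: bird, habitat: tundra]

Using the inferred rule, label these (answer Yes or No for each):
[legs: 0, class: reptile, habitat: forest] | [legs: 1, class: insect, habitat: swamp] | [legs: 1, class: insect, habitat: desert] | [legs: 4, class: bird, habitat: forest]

No, No, No, Yes

The distinguishing property — legs ≥ 3 — holds for all the 'Yes' cases and none of the 'No' cases.
[legs: 0, class: reptile, habitat: forest] — legs = 0, hence No. [legs: 1, class: insect, habitat: swamp] — legs = 1, hence No. [legs: 1, class: insect, habitat: desert] — legs = 1, hence No. [legs: 4, class: bird, habitat: forest] — legs = 4, hence Yes.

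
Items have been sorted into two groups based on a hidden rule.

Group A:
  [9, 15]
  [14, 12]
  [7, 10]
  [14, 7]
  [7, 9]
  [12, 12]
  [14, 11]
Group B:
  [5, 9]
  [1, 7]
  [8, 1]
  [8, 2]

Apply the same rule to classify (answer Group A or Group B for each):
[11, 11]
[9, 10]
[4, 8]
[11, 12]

Group A, Group A, Group B, Group A

All 'Group A' examples share one property — sum ≥ 16 — and every 'Group B' example lacks it.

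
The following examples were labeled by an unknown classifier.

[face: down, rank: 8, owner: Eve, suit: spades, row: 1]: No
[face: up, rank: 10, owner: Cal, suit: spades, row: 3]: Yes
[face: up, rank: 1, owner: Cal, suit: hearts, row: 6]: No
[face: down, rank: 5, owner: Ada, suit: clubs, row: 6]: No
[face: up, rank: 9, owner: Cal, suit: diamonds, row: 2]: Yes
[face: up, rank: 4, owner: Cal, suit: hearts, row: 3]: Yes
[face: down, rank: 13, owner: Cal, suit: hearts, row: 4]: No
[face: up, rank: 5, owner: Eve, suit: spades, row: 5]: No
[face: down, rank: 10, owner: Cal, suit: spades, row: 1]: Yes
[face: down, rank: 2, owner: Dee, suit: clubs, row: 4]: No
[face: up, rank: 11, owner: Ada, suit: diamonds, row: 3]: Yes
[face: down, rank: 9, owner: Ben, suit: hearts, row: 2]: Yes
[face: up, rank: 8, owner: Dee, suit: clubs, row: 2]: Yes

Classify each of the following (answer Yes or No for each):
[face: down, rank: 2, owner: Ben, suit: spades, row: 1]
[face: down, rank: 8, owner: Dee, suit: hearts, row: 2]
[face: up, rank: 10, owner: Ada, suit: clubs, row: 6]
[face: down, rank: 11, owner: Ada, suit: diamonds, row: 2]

Yes, Yes, No, Yes

All 'Yes' examples share one property — owner is not Eve AND row ≤ 3 — and every 'No' example lacks it.
[face: down, rank: 2, owner: Ben, suit: spades, row: 1] → owner is Ben, row = 1 → Yes.
[face: down, rank: 8, owner: Dee, suit: hearts, row: 2] → owner is Dee, row = 2 → Yes.
[face: up, rank: 10, owner: Ada, suit: clubs, row: 6] → owner is Ada, row = 6 → No.
[face: down, rank: 11, owner: Ada, suit: diamonds, row: 2] → owner is Ada, row = 2 → Yes.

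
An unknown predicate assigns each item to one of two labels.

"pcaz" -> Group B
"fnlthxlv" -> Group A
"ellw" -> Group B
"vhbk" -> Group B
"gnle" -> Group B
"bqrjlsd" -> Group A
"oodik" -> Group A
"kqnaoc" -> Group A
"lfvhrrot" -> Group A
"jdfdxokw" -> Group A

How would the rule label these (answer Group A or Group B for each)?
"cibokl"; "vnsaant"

Group A, Group A

'Group A' ⟺ length ≥ 5.
"cibokl": length 6, meets the rule → Group A. "vnsaant": length 7, meets the rule → Group A.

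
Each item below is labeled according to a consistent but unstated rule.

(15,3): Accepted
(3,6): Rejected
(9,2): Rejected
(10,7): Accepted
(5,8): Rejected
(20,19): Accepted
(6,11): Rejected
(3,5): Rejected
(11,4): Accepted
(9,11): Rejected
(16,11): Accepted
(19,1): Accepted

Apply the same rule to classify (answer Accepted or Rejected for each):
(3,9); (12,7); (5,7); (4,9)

The classifier is using: first ≥ 10.

Rejected, Accepted, Rejected, Rejected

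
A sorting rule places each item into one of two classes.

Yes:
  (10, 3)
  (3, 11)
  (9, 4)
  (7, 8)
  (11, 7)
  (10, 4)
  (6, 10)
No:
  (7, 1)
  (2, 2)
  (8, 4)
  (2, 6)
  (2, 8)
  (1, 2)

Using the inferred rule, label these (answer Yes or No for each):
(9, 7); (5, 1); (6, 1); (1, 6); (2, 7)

Every 'Yes' example satisfies: sum ≥ 13. None of the 'No' examples do.
(9, 7) → 9+7 = 16 → Yes. (5, 1) → 5+1 = 6 → No. (6, 1) → 6+1 = 7 → No. (1, 6) → 1+6 = 7 → No. (2, 7) → 2+7 = 9 → No.

Yes, No, No, No, No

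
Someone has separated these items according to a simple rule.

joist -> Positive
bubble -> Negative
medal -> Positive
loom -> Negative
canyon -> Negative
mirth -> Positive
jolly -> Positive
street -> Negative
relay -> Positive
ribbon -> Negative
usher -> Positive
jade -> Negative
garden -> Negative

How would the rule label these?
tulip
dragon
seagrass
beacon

All 'Positive' examples share one property — odd length — and every 'Negative' example lacks it.
tulip — length 5, hence Positive.
dragon — length 6, hence Negative.
seagrass — length 8, hence Negative.
beacon — length 6, hence Negative.

Positive, Negative, Negative, Negative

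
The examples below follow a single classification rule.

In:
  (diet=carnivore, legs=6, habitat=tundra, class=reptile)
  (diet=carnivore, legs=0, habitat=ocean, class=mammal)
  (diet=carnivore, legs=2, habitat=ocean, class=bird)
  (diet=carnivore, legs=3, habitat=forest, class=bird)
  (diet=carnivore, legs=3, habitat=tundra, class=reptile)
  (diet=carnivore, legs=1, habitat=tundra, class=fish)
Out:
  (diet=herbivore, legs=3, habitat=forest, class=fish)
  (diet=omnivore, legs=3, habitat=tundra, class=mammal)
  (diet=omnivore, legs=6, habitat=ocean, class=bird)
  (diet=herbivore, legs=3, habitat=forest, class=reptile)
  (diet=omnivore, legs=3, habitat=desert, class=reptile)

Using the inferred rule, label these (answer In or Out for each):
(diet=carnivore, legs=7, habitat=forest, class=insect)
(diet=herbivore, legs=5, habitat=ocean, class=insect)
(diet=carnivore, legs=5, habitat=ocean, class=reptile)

In, Out, In

'In' ⟺ diet is carnivore.
(diet=carnivore, legs=7, habitat=forest, class=insect) → diet is carnivore → In.
(diet=herbivore, legs=5, habitat=ocean, class=insect) → diet is herbivore → Out.
(diet=carnivore, legs=5, habitat=ocean, class=reptile) → diet is carnivore → In.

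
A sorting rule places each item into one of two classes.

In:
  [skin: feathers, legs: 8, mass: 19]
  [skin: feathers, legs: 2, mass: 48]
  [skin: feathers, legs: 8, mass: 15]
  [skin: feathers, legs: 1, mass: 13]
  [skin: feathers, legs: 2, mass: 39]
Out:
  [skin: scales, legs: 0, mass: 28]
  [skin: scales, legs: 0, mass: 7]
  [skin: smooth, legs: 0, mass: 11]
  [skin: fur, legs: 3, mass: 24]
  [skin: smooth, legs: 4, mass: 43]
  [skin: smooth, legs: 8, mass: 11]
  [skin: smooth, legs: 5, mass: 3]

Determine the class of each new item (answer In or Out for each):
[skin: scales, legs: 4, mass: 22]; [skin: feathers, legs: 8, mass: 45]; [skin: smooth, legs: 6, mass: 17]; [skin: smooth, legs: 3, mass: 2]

Out, In, Out, Out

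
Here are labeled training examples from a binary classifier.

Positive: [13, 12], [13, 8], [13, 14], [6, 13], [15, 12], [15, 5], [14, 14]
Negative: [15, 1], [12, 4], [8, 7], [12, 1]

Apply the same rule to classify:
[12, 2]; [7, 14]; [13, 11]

Negative, Positive, Positive

The rule appears to be: sum ≥ 19.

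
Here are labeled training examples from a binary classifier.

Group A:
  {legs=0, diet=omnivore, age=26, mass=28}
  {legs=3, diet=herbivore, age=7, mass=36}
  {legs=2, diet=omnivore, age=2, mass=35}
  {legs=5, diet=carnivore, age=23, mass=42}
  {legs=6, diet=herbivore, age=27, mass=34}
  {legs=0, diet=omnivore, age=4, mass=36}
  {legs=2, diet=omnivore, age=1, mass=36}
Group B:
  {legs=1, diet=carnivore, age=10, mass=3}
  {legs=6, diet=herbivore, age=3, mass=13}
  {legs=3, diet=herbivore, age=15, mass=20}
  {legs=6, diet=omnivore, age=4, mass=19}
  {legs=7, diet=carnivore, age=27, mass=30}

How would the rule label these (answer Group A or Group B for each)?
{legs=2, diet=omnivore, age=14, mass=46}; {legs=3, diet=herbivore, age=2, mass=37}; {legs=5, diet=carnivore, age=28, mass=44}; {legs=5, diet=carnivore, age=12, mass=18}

The distinguishing property — legs ≤ 6 AND mass ≥ 28 — holds for all the 'Group A' cases and none of the 'Group B' cases.
{legs=2, diet=omnivore, age=14, mass=46} — legs = 2, mass = 46, hence Group A. {legs=3, diet=herbivore, age=2, mass=37} — legs = 3, mass = 37, hence Group A. {legs=5, diet=carnivore, age=28, mass=44} — legs = 5, mass = 44, hence Group A. {legs=5, diet=carnivore, age=12, mass=18} — legs = 5, mass = 18, hence Group B.

Group A, Group A, Group A, Group B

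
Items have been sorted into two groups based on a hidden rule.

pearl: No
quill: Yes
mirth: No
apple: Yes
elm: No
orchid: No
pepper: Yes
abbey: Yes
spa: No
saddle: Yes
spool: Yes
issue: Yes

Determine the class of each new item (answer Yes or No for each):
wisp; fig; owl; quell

No, No, No, Yes

A rule that fits every label: has a double letter — true of each 'Yes' example, false of each 'No' one.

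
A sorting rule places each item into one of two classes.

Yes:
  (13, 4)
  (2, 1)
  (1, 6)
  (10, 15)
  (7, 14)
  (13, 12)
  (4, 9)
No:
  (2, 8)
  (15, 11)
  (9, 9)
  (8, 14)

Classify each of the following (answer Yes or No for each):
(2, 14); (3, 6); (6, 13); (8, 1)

No, Yes, Yes, Yes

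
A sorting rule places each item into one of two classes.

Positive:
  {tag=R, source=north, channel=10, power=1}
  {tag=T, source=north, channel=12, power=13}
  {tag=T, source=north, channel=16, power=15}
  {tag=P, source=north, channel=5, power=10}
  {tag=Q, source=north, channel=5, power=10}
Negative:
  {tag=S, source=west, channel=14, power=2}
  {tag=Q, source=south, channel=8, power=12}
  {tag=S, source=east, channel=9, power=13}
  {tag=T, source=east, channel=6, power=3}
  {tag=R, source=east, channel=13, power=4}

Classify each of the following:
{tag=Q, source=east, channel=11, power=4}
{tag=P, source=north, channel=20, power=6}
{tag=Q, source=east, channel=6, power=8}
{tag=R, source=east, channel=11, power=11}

Negative, Positive, Negative, Negative

One predicate separates the groups cleanly: source is north.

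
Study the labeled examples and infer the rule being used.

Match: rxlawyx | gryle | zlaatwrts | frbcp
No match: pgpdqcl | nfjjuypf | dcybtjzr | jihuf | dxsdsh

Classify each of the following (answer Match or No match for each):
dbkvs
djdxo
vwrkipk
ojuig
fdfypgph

One predicate separates the groups cleanly: odd length AND contains 'r'.

No match, No match, Match, No match, No match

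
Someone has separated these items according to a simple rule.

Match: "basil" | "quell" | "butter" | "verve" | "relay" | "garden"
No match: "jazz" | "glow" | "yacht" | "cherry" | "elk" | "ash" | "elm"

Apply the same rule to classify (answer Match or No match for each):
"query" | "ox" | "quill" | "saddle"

Match, No match, Match, Match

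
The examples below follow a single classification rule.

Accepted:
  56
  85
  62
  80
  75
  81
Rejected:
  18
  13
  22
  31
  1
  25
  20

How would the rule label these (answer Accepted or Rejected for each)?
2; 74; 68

Rejected, Accepted, Accepted

Rule: at least 56. This holds for each 'Accepted' example and fails for each 'Rejected' one.
2 — 2 < 56, hence Rejected.
74 — 74 ≥ 56, hence Accepted.
68 — 68 ≥ 56, hence Accepted.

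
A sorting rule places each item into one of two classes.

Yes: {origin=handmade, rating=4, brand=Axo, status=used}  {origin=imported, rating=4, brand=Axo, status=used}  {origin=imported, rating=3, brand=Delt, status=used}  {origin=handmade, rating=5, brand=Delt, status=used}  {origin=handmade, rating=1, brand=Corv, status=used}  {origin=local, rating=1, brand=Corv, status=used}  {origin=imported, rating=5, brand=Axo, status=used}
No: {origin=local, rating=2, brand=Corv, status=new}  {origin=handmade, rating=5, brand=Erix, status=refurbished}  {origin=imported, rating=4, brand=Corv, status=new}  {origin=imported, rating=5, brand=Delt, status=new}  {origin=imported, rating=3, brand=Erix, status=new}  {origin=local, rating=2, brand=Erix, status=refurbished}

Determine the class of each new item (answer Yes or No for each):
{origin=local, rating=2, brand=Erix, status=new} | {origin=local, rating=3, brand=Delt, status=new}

No, No

A rule that fits every label: status is used — true of each 'Yes' example, false of each 'No' one.
{origin=local, rating=2, brand=Erix, status=new}: No (status is new). {origin=local, rating=3, brand=Delt, status=new}: No (status is new).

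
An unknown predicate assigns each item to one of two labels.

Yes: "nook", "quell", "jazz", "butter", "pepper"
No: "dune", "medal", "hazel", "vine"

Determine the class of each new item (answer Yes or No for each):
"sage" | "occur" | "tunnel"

No, Yes, Yes

'Yes' ⟺ has a double letter.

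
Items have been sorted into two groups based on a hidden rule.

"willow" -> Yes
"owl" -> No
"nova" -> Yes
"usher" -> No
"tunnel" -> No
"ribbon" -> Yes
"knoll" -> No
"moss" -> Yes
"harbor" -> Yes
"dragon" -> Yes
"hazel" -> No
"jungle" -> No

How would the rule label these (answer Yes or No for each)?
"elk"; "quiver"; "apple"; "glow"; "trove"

The distinguishing property — even length AND contains 'o' — holds for all the 'Yes' cases and none of the 'No' cases.
"elk": length 3, no 'o' — does not fit, so No.
"quiver": length 6, no 'o' — does not fit, so No.
"apple": length 5, no 'o' — does not fit, so No.
"glow": length 4, has 'o' — checks out, so Yes.
"trove": length 5, has 'o' — does not fit, so No.

No, No, No, Yes, No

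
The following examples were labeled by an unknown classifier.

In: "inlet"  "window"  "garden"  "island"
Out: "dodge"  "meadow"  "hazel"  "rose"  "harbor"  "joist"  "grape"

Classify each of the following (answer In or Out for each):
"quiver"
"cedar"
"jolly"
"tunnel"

Out, Out, Out, In

Every 'In' example satisfies: contains 'n'. None of the 'Out' examples do.
"quiver" → no 'n' → Out.
"cedar" → no 'n' → Out.
"jolly" → no 'n' → Out.
"tunnel" → has 'n' → In.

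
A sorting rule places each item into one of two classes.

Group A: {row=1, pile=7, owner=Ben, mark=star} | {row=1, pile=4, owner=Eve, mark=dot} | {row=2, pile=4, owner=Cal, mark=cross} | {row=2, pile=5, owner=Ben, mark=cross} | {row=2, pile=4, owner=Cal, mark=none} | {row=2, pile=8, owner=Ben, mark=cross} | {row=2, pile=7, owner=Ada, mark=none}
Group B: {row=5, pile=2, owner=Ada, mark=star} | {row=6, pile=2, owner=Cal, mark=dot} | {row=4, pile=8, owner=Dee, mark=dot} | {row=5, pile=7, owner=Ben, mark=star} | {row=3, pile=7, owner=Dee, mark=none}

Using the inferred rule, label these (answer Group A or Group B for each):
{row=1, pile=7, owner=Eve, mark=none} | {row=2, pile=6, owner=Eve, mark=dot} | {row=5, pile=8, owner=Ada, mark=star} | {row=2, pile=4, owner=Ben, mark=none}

The distinguishing property — row ≤ 2 — holds for all the 'Group A' cases and none of the 'Group B' cases.
{row=1, pile=7, owner=Eve, mark=none}: Group A (row = 1). {row=2, pile=6, owner=Eve, mark=dot}: Group A (row = 2). {row=5, pile=8, owner=Ada, mark=star}: Group B (row = 5). {row=2, pile=4, owner=Ben, mark=none}: Group A (row = 2).

Group A, Group A, Group B, Group A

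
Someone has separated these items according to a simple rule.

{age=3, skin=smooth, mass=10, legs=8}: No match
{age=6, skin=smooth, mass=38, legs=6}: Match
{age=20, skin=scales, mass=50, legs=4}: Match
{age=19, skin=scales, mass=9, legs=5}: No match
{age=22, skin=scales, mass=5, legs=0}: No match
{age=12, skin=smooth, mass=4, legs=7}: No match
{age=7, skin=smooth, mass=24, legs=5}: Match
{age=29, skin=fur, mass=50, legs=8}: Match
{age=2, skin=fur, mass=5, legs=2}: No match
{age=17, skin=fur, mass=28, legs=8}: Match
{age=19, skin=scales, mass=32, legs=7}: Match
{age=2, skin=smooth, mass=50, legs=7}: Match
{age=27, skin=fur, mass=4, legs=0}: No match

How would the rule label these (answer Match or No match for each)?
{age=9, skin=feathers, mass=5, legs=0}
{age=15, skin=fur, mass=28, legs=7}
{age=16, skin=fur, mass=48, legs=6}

The simplest hypothesis consistent with all the labels is: mass ≥ 24.
{age=9, skin=feathers, mass=5, legs=0} — mass = 5, hence No match.
{age=15, skin=fur, mass=28, legs=7} — mass = 28, hence Match.
{age=16, skin=fur, mass=48, legs=6} — mass = 48, hence Match.

No match, Match, Match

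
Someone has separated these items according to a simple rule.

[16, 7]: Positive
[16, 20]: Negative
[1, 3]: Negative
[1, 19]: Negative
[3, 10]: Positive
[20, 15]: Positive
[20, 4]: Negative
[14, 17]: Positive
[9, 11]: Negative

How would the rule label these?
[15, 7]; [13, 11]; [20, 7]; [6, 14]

The common property of the 'Positive' items is: sum is odd. No 'Negative' item has it.

Negative, Negative, Positive, Negative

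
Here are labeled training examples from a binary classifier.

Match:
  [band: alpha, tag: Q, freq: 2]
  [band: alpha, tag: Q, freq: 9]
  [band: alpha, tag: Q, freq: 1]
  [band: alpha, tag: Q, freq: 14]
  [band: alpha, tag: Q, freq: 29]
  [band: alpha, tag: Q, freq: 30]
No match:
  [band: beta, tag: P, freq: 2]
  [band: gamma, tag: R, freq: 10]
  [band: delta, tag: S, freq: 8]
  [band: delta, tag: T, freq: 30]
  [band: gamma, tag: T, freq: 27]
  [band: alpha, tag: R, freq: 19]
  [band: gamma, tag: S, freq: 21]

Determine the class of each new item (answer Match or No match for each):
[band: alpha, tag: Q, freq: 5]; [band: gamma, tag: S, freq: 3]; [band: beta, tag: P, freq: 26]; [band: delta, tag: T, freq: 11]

One predicate separates the groups cleanly: tag is Q.
[band: alpha, tag: Q, freq: 5]: tag is Q, checks out → Match. [band: gamma, tag: S, freq: 3]: tag is S, doesn't match → No match. [band: beta, tag: P, freq: 26]: tag is P, doesn't match → No match. [band: delta, tag: T, freq: 11]: tag is T, doesn't match → No match.

Match, No match, No match, No match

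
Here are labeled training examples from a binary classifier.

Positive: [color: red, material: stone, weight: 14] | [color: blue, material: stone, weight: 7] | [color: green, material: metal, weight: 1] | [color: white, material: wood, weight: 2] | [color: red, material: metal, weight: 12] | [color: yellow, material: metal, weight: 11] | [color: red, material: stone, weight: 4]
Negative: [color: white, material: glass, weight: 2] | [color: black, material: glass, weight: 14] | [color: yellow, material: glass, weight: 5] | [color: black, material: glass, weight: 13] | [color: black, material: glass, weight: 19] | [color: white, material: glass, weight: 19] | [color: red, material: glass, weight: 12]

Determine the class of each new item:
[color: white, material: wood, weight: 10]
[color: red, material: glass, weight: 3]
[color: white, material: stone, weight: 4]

The distinguishing property — material is not glass — holds for all the 'Positive' cases and none of the 'Negative' cases.
[color: white, material: wood, weight: 10]: material is wood — checks out, so Positive. [color: red, material: glass, weight: 3]: material is glass — fails the rule, so Negative. [color: white, material: stone, weight: 4]: material is stone — checks out, so Positive.

Positive, Negative, Positive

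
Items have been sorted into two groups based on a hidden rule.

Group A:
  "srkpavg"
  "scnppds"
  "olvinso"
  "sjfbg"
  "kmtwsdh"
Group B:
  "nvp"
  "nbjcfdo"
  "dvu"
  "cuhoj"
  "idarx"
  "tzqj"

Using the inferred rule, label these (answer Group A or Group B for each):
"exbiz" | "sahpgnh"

Group B, Group A

The distinguishing property — contains 's' — holds for all the 'Group A' cases and none of the 'Group B' cases.
"exbiz": no 's', doesn't match → Group B.
"sahpgnh": has 's', checks out → Group A.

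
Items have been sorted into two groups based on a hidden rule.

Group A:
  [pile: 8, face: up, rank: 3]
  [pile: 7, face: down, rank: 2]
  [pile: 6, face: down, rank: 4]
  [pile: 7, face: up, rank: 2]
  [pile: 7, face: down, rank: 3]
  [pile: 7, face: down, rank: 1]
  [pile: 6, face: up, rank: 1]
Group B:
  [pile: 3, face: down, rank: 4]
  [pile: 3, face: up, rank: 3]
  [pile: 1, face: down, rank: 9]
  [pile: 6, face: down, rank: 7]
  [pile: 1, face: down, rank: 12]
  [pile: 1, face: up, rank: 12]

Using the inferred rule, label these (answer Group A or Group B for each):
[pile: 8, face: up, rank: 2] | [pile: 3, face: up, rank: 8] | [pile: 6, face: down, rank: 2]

Group A, Group B, Group A

The pattern is that an item is 'Group A' exactly when: rank ≤ 4 AND pile ≥ 6.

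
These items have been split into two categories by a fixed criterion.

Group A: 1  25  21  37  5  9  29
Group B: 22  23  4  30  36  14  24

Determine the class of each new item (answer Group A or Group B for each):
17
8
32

Comparing the two groups points to one rule — ≡ 1 (mod 4).
17 → 17 mod 4 = 1 → Group A. 8 → 8 mod 4 = 0 → Group B. 32 → 32 mod 4 = 0 → Group B.

Group A, Group B, Group B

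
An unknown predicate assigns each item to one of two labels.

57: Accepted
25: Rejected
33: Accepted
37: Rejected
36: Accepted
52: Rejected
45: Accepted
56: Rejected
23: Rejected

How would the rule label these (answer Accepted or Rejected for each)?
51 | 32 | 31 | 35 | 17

Accepted, Rejected, Rejected, Rejected, Rejected

The classifier is using: multiple of 3.
51: 51 = 3·17 — checks out, so Accepted.
32: 32 = 3·10 + 2 — does not pass, so Rejected.
31: 31 = 3·10 + 1 — does not pass, so Rejected.
35: 35 = 3·11 + 2 — does not pass, so Rejected.
17: 17 = 3·5 + 2 — does not pass, so Rejected.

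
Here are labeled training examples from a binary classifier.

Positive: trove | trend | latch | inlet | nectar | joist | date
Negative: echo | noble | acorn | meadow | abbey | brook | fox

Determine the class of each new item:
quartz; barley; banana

Positive, Negative, Negative

Comparing the two groups points to one rule — contains 't'.
quartz: has 't', passes → Positive.
barley: no 't', fails the rule → Negative.
banana: no 't', fails the rule → Negative.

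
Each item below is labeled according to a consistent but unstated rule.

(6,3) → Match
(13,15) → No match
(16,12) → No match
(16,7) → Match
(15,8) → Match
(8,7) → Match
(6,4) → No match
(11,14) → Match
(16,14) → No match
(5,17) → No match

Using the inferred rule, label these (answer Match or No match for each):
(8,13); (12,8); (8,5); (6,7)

Match, No match, Match, Match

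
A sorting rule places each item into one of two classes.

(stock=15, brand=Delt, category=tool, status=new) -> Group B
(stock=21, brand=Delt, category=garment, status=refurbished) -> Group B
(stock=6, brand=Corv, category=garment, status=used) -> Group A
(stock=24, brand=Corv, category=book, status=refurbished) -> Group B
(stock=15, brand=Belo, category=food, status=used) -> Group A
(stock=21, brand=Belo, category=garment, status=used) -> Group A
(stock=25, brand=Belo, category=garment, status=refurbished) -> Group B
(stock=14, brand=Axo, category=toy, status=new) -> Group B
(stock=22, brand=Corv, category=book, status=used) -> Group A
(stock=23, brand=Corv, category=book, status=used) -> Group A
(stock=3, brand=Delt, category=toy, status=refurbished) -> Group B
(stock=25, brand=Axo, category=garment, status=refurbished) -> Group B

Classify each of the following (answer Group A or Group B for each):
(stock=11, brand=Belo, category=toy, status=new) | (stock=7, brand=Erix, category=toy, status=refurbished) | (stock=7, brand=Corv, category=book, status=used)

Group B, Group B, Group A

'Group A' ⟺ status is used.
Group B: (stock=11, brand=Belo, category=toy, status=new), since status is new.
Group B: (stock=7, brand=Erix, category=toy, status=refurbished), since status is refurbished.
Group A: (stock=7, brand=Corv, category=book, status=used), since status is used.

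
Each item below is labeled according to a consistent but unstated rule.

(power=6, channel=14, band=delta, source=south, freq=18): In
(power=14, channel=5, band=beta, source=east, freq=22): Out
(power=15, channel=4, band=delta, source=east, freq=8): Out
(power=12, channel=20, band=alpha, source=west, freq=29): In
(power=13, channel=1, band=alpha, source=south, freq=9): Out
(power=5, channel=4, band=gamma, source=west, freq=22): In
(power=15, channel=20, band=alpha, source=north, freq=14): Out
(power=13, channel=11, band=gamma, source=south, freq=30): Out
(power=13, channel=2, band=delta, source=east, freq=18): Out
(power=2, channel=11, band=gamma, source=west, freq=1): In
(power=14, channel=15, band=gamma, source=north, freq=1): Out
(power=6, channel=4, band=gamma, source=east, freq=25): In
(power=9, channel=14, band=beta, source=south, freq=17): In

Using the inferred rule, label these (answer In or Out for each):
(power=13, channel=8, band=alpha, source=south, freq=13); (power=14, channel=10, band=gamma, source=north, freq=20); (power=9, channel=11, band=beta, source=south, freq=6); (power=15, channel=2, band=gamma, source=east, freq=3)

Rule: power ≤ 12. This holds for each 'In' example and fails for each 'Out' one.
Out: (power=13, channel=8, band=alpha, source=south, freq=13), since power = 13. Out: (power=14, channel=10, band=gamma, source=north, freq=20), since power = 14. In: (power=9, channel=11, band=beta, source=south, freq=6), since power = 9. Out: (power=15, channel=2, band=gamma, source=east, freq=3), since power = 15.

Out, Out, In, Out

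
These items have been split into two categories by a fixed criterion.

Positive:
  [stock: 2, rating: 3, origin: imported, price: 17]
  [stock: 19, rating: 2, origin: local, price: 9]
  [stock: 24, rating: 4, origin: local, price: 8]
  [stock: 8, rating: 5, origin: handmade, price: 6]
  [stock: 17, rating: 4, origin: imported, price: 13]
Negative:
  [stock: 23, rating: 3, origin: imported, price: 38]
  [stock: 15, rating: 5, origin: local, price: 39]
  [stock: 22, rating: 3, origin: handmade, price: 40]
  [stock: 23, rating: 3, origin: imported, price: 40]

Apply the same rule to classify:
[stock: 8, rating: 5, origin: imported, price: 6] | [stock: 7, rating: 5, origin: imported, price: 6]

Positive, Positive

Rule: price ≤ 17. This holds for each 'Positive' example and fails for each 'Negative' one.
[stock: 8, rating: 5, origin: imported, price: 6] — price = 6, hence Positive. [stock: 7, rating: 5, origin: imported, price: 6] — price = 6, hence Positive.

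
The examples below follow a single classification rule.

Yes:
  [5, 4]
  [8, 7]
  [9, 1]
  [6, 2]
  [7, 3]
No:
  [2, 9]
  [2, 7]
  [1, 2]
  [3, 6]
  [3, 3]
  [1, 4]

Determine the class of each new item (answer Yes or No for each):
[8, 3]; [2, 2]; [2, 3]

One predicate separates the groups cleanly: first > second.
Yes: [8, 3], since 8 > 3. No: [2, 2], since 2 = 2. No: [2, 3], since 2 < 3.

Yes, No, No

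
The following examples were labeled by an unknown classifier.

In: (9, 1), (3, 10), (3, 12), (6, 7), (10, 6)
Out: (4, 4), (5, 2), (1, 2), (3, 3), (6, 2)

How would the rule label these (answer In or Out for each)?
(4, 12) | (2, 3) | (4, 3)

In, Out, Out

The classifier is using: sum ≥ 10.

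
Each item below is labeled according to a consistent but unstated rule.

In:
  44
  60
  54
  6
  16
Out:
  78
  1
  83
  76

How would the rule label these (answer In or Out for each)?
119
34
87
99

Out, In, Out, Out

The distinguishing property — even AND at most 60 — holds for all the 'In' cases and none of the 'Out' cases.
119: Out (119 is odd, 119 > 60). 34: In (34 is even, 34 ≤ 60). 87: Out (87 is odd, 87 > 60). 99: Out (99 is odd, 99 > 60).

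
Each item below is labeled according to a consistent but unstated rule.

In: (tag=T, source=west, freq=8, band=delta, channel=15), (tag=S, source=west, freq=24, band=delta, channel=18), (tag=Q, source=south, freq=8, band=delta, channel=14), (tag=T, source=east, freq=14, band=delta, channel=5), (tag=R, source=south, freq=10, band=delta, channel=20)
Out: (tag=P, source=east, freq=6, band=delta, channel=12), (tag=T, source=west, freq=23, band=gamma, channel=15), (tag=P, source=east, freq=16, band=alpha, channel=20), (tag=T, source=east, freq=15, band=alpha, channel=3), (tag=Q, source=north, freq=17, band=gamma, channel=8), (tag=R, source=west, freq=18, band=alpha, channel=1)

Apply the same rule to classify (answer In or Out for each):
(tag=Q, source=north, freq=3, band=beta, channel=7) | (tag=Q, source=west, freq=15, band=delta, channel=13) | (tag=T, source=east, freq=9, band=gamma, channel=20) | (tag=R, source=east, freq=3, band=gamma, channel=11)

Out, In, Out, Out

Rule: band is delta AND freq ≥ 8. This holds for each 'In' example and fails for each 'Out' one.
(tag=Q, source=north, freq=3, band=beta, channel=7) → band is beta, freq = 3 → Out.
(tag=Q, source=west, freq=15, band=delta, channel=13) → band is delta, freq = 15 → In.
(tag=T, source=east, freq=9, band=gamma, channel=20) → band is gamma, freq = 9 → Out.
(tag=R, source=east, freq=3, band=gamma, channel=11) → band is gamma, freq = 3 → Out.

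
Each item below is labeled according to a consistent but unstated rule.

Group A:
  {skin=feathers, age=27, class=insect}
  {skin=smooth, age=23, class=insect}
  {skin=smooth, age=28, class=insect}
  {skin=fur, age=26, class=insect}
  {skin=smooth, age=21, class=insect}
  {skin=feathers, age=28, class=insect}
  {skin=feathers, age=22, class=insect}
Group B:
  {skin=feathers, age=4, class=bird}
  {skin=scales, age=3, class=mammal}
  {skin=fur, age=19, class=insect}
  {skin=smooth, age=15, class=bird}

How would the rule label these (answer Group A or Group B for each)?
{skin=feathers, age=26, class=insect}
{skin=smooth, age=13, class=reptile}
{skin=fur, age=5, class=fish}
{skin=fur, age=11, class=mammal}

The classifier is using: age ≥ 21.
{skin=feathers, age=26, class=insect}: age = 26, satisfies this → Group A. {skin=smooth, age=13, class=reptile}: age = 13, does not satisfy this → Group B. {skin=fur, age=5, class=fish}: age = 5, does not satisfy this → Group B. {skin=fur, age=11, class=mammal}: age = 11, does not satisfy this → Group B.

Group A, Group B, Group B, Group B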